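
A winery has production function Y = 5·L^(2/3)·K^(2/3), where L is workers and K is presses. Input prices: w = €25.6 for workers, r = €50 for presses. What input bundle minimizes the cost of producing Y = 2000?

Cost minimization requires the marginal rate of technical substitution to equal the input-price ratio: MP_L/MP_K = w/r.
Here MP_L/MP_K = (2/3)·(K/L)/(2/3) = (K/L). Setting this equal to 25.6/50 = 0.512 gives K = 0.512L.
Substituting into Y = 2000: 5·L^(2/3)·(0.512L)^(2/3) = 2000.
Solving, L = 125 and K = 64.

L* = 125, K* = 64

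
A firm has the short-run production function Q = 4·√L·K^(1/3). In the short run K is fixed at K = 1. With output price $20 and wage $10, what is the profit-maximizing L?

With K = 1, MP_L = (1/2)·4·L^(-1/2)·1^(1/3) = 2·L^(-1/2).
Profit maximization for a price taker requires P·MP_L = w: 20·2·L^(-1/2) = 10.
So L^(-1/2) = 0.25, which gives L = 16.

L* = 16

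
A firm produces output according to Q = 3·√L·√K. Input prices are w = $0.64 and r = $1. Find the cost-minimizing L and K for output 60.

L* = 25, K* = 16

Cost minimization requires the marginal rate of technical substitution to equal the input-price ratio: MP_L/MP_K = w/r.
Here MP_L/MP_K = (1/2)·(K/L)/(1/2) = (K/L). Setting this equal to 0.64/1 = 0.64 gives K = 0.64L.
Substituting into Q = 60: 3·L^(1/2)·(0.64L)^(1/2) = 60.
Solving, L = 25 and K = 16.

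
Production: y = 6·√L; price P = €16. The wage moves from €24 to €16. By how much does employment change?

ΔL = 5

From P·MP_L = w with MP_L = 3·L^(-1/2), the labor demand is L(w) = (48/w)^(2).
At w = 24: L = 4. At w = 16: L = 9.
ΔL = 9 − 4 = 5.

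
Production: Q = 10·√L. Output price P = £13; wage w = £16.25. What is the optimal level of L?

MP_L = (1/2)·10·L^(-1/2) = 5·L^(-1/2).
Profit maximization for a price taker requires P·MP_L = w: 13·5·L^(-1/2) = 16.25.
So L^(-1/2) = 0.25, which gives L = 16.

L* = 16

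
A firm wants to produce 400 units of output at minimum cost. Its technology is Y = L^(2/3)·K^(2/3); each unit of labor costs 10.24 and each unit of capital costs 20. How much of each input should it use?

L* = 125, K* = 64

Cost minimization requires the marginal rate of technical substitution to equal the input-price ratio: MP_L/MP_K = w/r.
Here MP_L/MP_K = (2/3)·(K/L)/(2/3) = (K/L). Setting this equal to 10.24/20 = 0.512 gives K = 0.512L.
Substituting into Y = 400: L^(2/3)·(0.512L)^(2/3) = 400.
Solving, L = 125 and K = 64.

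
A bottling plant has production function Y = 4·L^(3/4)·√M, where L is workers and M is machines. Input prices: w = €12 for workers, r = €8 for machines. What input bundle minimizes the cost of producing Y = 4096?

L* = 256, M* = 256

Cost minimization requires the marginal rate of technical substitution to equal the input-price ratio: MP_L/MP_M = w/r.
Here MP_L/MP_M = (3/4)·(M/L)/(1/2) = 1.5·(M/L). Setting this equal to 12/8 = 1.5 gives M = L.
Substituting into Y = 4096: 4·L^(3/4)·(L)^(1/2) = 4096.
Solving, L = 256 and M = 256.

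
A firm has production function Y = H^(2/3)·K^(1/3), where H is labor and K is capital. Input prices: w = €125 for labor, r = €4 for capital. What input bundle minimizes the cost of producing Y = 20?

Cost minimization requires the marginal rate of technical substitution to equal the input-price ratio: MP_H/MP_K = w/r.
Here MP_H/MP_K = (2/3)·(K/H)/(1/3) = 2·(K/H). Setting this equal to 125/4 = 31.25 gives K = 15.625H.
Substituting into Y = 20: H^(2/3)·(15.625H)^(1/3) = 20.
Solving, H = 8 and K = 125.

H* = 8, K* = 125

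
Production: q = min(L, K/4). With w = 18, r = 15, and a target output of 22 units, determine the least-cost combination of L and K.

With a fixed-proportions technology, the cost-minimizing bundle uses no slack in either input: L = K/4 = q.
So L = 22 and K = 4·22 = 88.

L* = 22, K* = 88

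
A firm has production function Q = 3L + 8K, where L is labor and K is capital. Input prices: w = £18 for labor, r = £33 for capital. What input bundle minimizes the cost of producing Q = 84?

L* = 0, K* = 10.5

The inputs are perfect substitutes, so the firm uses whichever has the lower cost per unit of output.
Cost per unit of output via L is w/3 = 6; via K it is r/8 = 4.125. K is cheaper.
Producing Q = 84 with K alone: L = 0, K = 10.5.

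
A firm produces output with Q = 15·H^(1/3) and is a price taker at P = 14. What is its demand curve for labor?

MP_H = (1/3)·15·H^(-2/3) = 5·H^(-2/3).
Setting P·MP_H = w: 70·H^(-2/3) = w.
Solving for H: H^(-2/3) = w/70, so H = (70/w)^(3/2).

H(w) = (70/w)^(3/2)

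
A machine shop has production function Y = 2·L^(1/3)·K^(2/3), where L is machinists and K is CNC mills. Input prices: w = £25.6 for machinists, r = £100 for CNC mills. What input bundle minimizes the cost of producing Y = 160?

L* = 125, K* = 64

Cost minimization requires the marginal rate of technical substitution to equal the input-price ratio: MP_L/MP_K = w/r.
Here MP_L/MP_K = (1/3)·(K/L)/(2/3) = 0.5·(K/L). Setting this equal to 25.6/100 = 0.256 gives K = 0.512L.
Substituting into Y = 160: 2·L^(1/3)·(0.512L)^(2/3) = 160.
Solving, L = 125 and K = 64.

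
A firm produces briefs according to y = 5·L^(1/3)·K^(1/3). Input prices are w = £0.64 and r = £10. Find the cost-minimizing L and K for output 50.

Cost minimization requires the marginal rate of technical substitution to equal the input-price ratio: MP_L/MP_K = w/r.
Here MP_L/MP_K = (1/3)·(K/L)/(1/3) = (K/L). Setting this equal to 0.64/10 = 0.064 gives K = 0.064L.
Substituting into y = 50: 5·L^(1/3)·(0.064L)^(1/3) = 50.
Solving, L = 125 and K = 8.

L* = 125, K* = 8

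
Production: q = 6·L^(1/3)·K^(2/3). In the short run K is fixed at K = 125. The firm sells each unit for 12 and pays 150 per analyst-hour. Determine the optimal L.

L* = 8

With K = 125, MP_L = (1/3)·6·L^(-2/3)·125^(2/3) = 50·L^(-2/3).
Profit maximization for a price taker requires P·MP_L = w: 12·50·L^(-2/3) = 150.
So L^(-2/3) = 0.25, which gives L = 8.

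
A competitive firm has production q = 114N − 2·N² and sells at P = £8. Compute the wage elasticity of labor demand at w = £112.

From P·MP_N = w with MP_N = 114 − 4N, labor demand is N(w) = (114 − w/8)/4.
dN/dw = −1/(32) = -0.03125.
At w = 112, N = 25, so ε = (dN/dw)·(w/N) = (-0.03125)·(112/25) = -0.14.

ε = -0.14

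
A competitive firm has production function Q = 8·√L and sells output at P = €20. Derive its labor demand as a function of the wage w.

MP_L = (1/2)·8·L^(-1/2) = 4·L^(-1/2).
Setting P·MP_L = w: 80·L^(-1/2) = w.
Solving for L: L^(-1/2) = w/80, so L = (80/w)^(2).

L(w) = 6400/w²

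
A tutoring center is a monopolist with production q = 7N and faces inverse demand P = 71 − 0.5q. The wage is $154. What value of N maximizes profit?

N* = 7

Marginal revenue from the inverse demand is MR = 71 − q.
The marginal product is MP_N = 7.
A monopolist hires until marginal revenue product equals the wage: MR·MP_N = w.
(71 − 7N)·7 = 154, so N = 7.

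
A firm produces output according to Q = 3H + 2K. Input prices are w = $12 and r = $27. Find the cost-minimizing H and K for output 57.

H* = 19, K* = 0

The inputs are perfect substitutes, so the firm uses whichever has the lower cost per unit of output.
Cost per unit of output via H is w/3 = 4; via K it is r/2 = 13.5. H is cheaper.
Producing Q = 57 with H alone: H = 19, K = 0.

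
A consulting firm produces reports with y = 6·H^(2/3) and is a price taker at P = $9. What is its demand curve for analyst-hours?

MP_H = (2/3)·6·H^(-1/3) = 4·H^(-1/3).
Setting P·MP_H = w: 36·H^(-1/3) = w.
Solving for H: H^(-1/3) = w/36, so H = (36/w)^(3).

H(w) = 46656/w³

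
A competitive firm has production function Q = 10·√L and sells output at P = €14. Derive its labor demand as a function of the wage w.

L(w) = 4900/w²

MP_L = (1/2)·10·L^(-1/2) = 5·L^(-1/2).
Setting P·MP_L = w: 70·L^(-1/2) = w.
Solving for L: L^(-1/2) = w/70, so L = (70/w)^(2).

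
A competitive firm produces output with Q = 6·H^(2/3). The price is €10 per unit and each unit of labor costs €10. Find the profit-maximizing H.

MP_H = (2/3)·6·H^(-1/3) = 4·H^(-1/3).
Profit maximization for a price taker requires P·MP_H = w: 10·4·H^(-1/3) = 10.
So H^(-1/3) = 0.25, which gives H = 64.

H* = 64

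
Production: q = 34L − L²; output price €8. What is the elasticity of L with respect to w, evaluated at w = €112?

ε = -0.7

From P·MP_L = w with MP_L = 34 − 2L, labor demand is L(w) = (34 − w/8)/2.
dL/dw = −1/(16) = -0.0625.
At w = 112, L = 10, so ε = (dL/dw)·(w/L) = (-0.0625)·(112/10) = -0.7.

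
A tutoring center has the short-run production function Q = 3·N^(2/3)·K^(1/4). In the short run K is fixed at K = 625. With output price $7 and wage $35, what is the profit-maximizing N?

N* = 8

With K = 625, MP_N = (2/3)·3·N^(-1/3)·625^(1/4) = 10·N^(-1/3).
Profit maximization for a price taker requires P·MP_N = w: 7·10·N^(-1/3) = 35.
So N^(-1/3) = 0.5, which gives N = 8.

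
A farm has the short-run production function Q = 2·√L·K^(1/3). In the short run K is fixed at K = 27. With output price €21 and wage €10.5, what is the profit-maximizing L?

With K = 27, MP_L = (1/2)·2·L^(-1/2)·27^(1/3) = 3·L^(-1/2).
Profit maximization for a price taker requires P·MP_L = w: 21·3·L^(-1/2) = 10.5.
So L^(-1/2) = 1/6, which gives L = 36.

L* = 36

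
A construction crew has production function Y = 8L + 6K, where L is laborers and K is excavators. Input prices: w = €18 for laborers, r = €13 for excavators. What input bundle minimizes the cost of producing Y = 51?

The inputs are perfect substitutes, so the firm uses whichever has the lower cost per unit of output.
Cost per unit of output via L is w/8 = 2.25; via K it is r/6 = 13/6. K is cheaper.
Producing Y = 51 with K alone: L = 0, K = 8.5.

L* = 0, K* = 8.5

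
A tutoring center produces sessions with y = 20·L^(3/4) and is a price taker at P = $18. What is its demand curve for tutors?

L(w) = (270/w)^(4)

MP_L = (3/4)·20·L^(-1/4) = 15·L^(-1/4).
Setting P·MP_L = w: 270·L^(-1/4) = w.
Solving for L: L^(-1/4) = w/270, so L = (270/w)^(4).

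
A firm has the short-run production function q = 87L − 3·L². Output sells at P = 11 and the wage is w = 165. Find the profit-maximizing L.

L* = 12

The marginal product of L is MP_L = 87 − 6L.
A price-taking firm hires until the value of the marginal product equals the wage: P·MP_L = w, so 11·(87 − 6L) = 165.
Then 87 − 6L = 15, giving L = 12.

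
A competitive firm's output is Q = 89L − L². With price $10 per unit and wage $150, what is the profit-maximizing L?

L* = 37

The marginal product of L is MP_L = 89 − 2L.
A price-taking firm hires until the value of the marginal product equals the wage: P·MP_L = w, so 10·(89 − 2L) = 150.
Then 89 − 2L = 15, giving L = 37.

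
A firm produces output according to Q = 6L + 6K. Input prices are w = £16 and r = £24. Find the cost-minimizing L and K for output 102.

L* = 17, K* = 0

The inputs are perfect substitutes, so the firm uses whichever has the lower cost per unit of output.
Cost per unit of output via L is w/6 = 8/3; via K it is r/6 = 4. L is cheaper.
Producing Q = 102 with L alone: L = 17, K = 0.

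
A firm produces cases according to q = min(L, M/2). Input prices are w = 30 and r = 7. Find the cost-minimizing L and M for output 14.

With a fixed-proportions technology, the cost-minimizing bundle uses no slack in either input: L = M/2 = q.
So L = 14 and M = 2·14 = 28.

L* = 14, M* = 28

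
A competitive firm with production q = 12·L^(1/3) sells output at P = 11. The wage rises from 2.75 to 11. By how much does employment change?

From P·MP_L = w with MP_L = 4·L^(-2/3), the labor demand is L(w) = (44/w)^(3/2).
At w = 2.75: L = 64. At w = 11: L = 8.
ΔL = 8 − 64 = -56.

ΔL = -56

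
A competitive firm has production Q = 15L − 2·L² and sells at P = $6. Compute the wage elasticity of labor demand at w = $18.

From P·MP_L = w with MP_L = 15 − 4L, labor demand is L(w) = (15 − w/6)/4.
dL/dw = −1/(24) = -1/24.
At w = 18, L = 3, so ε = (dL/dw)·(w/L) = (-1/24)·(18/3) = -0.25.

ε = -0.25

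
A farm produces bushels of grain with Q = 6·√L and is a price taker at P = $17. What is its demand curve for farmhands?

MP_L = (1/2)·6·L^(-1/2) = 3·L^(-1/2).
Setting P·MP_L = w: 51·L^(-1/2) = w.
Solving for L: L^(-1/2) = w/51, so L = (51/w)^(2).

L(w) = 2601/w²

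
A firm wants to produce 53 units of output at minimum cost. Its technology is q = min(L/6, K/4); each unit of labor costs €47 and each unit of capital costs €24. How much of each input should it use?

L* = 318, K* = 212

With a fixed-proportions technology, the cost-minimizing bundle uses no slack in either input: L/6 = K/4 = q.
So L = 6·53 = 318 and K = 4·53 = 212.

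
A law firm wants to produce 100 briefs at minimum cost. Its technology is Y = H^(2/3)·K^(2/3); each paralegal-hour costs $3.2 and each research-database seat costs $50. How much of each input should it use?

Cost minimization requires the marginal rate of technical substitution to equal the input-price ratio: MP_H/MP_K = w/r.
Here MP_H/MP_K = (2/3)·(K/H)/(2/3) = (K/H). Setting this equal to 3.2/50 = 0.064 gives K = 0.064H.
Substituting into Y = 100: H^(2/3)·(0.064H)^(2/3) = 100.
Solving, H = 125 and K = 8.

H* = 125, K* = 8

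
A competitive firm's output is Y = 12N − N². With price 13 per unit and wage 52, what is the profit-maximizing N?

The marginal product of N is MP_N = 12 − 2N.
A price-taking firm hires until the value of the marginal product equals the wage: P·MP_N = w, so 13·(12 − 2N) = 52.
Then 12 − 2N = 4, giving N = 4.

N* = 4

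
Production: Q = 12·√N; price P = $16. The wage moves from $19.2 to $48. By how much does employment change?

From P·MP_N = w with MP_N = 6·N^(-1/2), the labor demand is N(w) = (96/w)^(2).
At w = 19.2: N = 25. At w = 48: N = 4.
ΔN = 4 − 25 = -21.

ΔN = -21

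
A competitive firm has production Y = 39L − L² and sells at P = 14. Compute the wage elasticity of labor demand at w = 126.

ε = -0.3

From P·MP_L = w with MP_L = 39 − 2L, labor demand is L(w) = (39 − w/14)/2.
dL/dw = −1/(28) = -1/28.
At w = 126, L = 15, so ε = (dL/dw)·(w/L) = (-1/28)·(126/15) = -0.3.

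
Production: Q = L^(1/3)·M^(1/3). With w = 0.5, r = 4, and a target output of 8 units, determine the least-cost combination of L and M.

Cost minimization requires the marginal rate of technical substitution to equal the input-price ratio: MP_L/MP_M = w/r.
Here MP_L/MP_M = (1/3)·(M/L)/(1/3) = (M/L). Setting this equal to 0.5/4 = 0.125 gives M = 0.125L.
Substituting into Q = 8: L^(1/3)·(0.125L)^(1/3) = 8.
Solving, L = 64 and M = 8.

L* = 64, M* = 8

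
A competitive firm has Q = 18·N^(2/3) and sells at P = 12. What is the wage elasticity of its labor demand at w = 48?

MP_N = (2/3)·18·N^(-1/3), so P·MP_N = w gives 144·N^(-1/3) = w.
Solving, N(w) = (144/w)^(3). This is a constant-elasticity form: N ∝ w^(−3), so ε = −3.

ε = -3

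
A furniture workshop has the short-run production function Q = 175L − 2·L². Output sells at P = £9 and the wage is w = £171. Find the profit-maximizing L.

The marginal product of L is MP_L = 175 − 4L.
A price-taking firm hires until the value of the marginal product equals the wage: P·MP_L = w, so 9·(175 − 4L) = 171.
Then 175 − 4L = 19, giving L = 39.

L* = 39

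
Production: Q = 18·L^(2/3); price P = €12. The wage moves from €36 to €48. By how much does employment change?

From P·MP_L = w with MP_L = 12·L^(-1/3), the labor demand is L(w) = (144/w)^(3).
At w = 36: L = 64. At w = 48: L = 27.
ΔL = 27 − 64 = -37.

ΔL = -37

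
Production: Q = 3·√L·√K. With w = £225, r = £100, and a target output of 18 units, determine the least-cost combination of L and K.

L* = 4, K* = 9

Cost minimization requires the marginal rate of technical substitution to equal the input-price ratio: MP_L/MP_K = w/r.
Here MP_L/MP_K = (1/2)·(K/L)/(1/2) = (K/L). Setting this equal to 225/100 = 2.25 gives K = 2.25L.
Substituting into Q = 18: 3·L^(1/2)·(2.25L)^(1/2) = 18.
Solving, L = 4 and K = 9.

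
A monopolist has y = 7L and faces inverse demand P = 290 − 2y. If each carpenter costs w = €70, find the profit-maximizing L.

Marginal revenue from the inverse demand is MR = 290 − 4y.
The marginal product is MP_L = 7.
A monopolist hires until marginal revenue product equals the wage: MR·MP_L = w.
(290 − 28L)·7 = 70, so L = 10.

L* = 10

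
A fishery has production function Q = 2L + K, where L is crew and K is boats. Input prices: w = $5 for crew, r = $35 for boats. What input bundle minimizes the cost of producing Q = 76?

L* = 38, K* = 0

The inputs are perfect substitutes, so the firm uses whichever has the lower cost per unit of output.
Cost per unit of output via L is 2.5; via K it is 35. L is cheaper.
Producing Q = 76 with L alone: L = 38, K = 0.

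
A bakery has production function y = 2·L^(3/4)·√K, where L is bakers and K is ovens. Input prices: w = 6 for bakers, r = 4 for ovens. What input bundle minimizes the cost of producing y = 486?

Cost minimization requires the marginal rate of technical substitution to equal the input-price ratio: MP_L/MP_K = w/r.
Here MP_L/MP_K = (3/4)·(K/L)/(1/2) = 1.5·(K/L). Setting this equal to 6/4 = 1.5 gives K = L.
Substituting into y = 486: 2·L^(3/4)·(L)^(1/2) = 486.
Solving, L = 81 and K = 81.

L* = 81, K* = 81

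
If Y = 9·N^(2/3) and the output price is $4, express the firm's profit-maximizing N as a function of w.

MP_N = (2/3)·9·N^(-1/3) = 6·N^(-1/3).
Setting P·MP_N = w: 24·N^(-1/3) = w.
Solving for N: N^(-1/3) = w/24, so N = (24/w)^(3).

N(w) = 13824/w³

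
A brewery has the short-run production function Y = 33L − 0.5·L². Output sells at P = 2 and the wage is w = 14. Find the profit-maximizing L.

L* = 26

The marginal product of L is MP_L = 33 − L.
A price-taking firm hires until the value of the marginal product equals the wage: P·MP_L = w, so 2·(33 − L) = 14.
Then 33 − L = 7, giving L = 26.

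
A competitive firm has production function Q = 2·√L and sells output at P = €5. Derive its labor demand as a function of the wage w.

MP_L = (1/2)·2·L^(-1/2) = L^(-1/2).
Setting P·MP_L = w: 5·L^(-1/2) = w.
Solving for L: L^(-1/2) = w/5, so L = (5/w)^(2).

L(w) = 25/w²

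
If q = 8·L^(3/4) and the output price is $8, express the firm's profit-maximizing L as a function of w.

MP_L = (3/4)·8·L^(-1/4) = 6·L^(-1/4).
Setting P·MP_L = w: 48·L^(-1/4) = w.
Solving for L: L^(-1/4) = w/48, so L = (48/w)^(4).

L(w) = 5308416/w^(4)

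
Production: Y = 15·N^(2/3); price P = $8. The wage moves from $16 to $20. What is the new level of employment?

From P·MP_N = w with MP_N = 10·N^(-1/3), the labor demand is N(w) = (80/w)^(3).
At w = 16: N = 125. At w = 20: N = 64.

N* = 64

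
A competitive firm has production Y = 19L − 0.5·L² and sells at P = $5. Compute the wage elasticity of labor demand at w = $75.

From P·MP_L = w with MP_L = 19 − L, labor demand is L(w) = 19 − w/5.
dL/dw = −1/(5) = -0.2.
At w = 75, L = 4, so ε = (dL/dw)·(w/L) = (-0.2)·(75/4) = -3.75.

ε = -3.75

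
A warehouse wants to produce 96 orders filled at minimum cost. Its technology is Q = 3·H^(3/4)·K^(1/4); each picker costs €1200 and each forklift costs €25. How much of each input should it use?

Cost minimization requires the marginal rate of technical substitution to equal the input-price ratio: MP_H/MP_K = w/r.
Here MP_H/MP_K = (3/4)·(K/H)/(1/4) = 3·(K/H). Setting this equal to 1200/25 = 48 gives K = 16H.
Substituting into Q = 96: 3·H^(3/4)·(16H)^(1/4) = 96.
Solving, H = 16 and K = 256.

H* = 16, K* = 256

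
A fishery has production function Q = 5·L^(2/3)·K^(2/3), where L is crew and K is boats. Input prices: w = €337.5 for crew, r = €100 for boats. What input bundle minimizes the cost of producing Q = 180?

Cost minimization requires the marginal rate of technical substitution to equal the input-price ratio: MP_L/MP_K = w/r.
Here MP_L/MP_K = (2/3)·(K/L)/(2/3) = (K/L). Setting this equal to 337.5/100 = 3.375 gives K = 3.375L.
Substituting into Q = 180: 5·L^(2/3)·(3.375L)^(2/3) = 180.
Solving, L = 8 and K = 27.

L* = 8, K* = 27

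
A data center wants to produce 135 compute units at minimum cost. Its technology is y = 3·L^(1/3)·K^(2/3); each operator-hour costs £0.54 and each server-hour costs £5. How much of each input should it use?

L* = 125, K* = 27

Cost minimization requires the marginal rate of technical substitution to equal the input-price ratio: MP_L/MP_K = w/r.
Here MP_L/MP_K = (1/3)·(K/L)/(2/3) = 0.5·(K/L). Setting this equal to 0.54/5 = 0.108 gives K = 0.216L.
Substituting into y = 135: 3·L^(1/3)·(0.216L)^(2/3) = 135.
Solving, L = 125 and K = 27.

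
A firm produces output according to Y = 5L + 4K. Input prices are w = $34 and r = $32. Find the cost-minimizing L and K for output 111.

L* = 22.2, K* = 0

The inputs are perfect substitutes, so the firm uses whichever has the lower cost per unit of output.
Cost per unit of output via L is w/5 = 6.8; via K it is r/4 = 8. L is cheaper.
Producing Y = 111 with L alone: L = 22.2, K = 0.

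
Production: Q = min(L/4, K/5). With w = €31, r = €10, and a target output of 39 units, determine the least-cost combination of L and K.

With a fixed-proportions technology, the cost-minimizing bundle uses no slack in either input: L/4 = K/5 = Q.
So L = 4·39 = 156 and K = 5·39 = 195.

L* = 156, K* = 195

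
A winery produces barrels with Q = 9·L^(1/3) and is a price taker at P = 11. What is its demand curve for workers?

MP_L = (1/3)·9·L^(-2/3) = 3·L^(-2/3).
Setting P·MP_L = w: 33·L^(-2/3) = w.
Solving for L: L^(-2/3) = w/33, so L = (33/w)^(3/2).

L(w) = (33/w)^(3/2)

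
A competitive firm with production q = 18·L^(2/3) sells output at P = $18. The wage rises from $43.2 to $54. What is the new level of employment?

L* = 64

From P·MP_L = w with MP_L = 12·L^(-1/3), the labor demand is L(w) = (216/w)^(3).
At w = 43.2: L = 125. At w = 54: L = 64.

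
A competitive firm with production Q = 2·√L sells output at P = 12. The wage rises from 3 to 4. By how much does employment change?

From P·MP_L = w with MP_L = L^(-1/2), the labor demand is L(w) = (12/w)^(2).
At w = 3: L = 16. At w = 4: L = 9.
ΔL = 9 − 16 = -7.

ΔL = -7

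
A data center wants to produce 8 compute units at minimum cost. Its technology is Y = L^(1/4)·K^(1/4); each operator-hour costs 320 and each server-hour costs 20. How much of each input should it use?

Cost minimization requires the marginal rate of technical substitution to equal the input-price ratio: MP_L/MP_K = w/r.
Here MP_L/MP_K = (1/4)·(K/L)/(1/4) = (K/L). Setting this equal to 320/20 = 16 gives K = 16L.
Substituting into Y = 8: L^(1/4)·(16L)^(1/4) = 8.
Solving, L = 16 and K = 256.

L* = 16, K* = 256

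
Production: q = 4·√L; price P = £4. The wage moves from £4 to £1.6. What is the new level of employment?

From P·MP_L = w with MP_L = 2·L^(-1/2), the labor demand is L(w) = (8/w)^(2).
At w = 4: L = 4. At w = 1.6: L = 25.

L* = 25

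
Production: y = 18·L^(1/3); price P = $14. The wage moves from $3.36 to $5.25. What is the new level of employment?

From P·MP_L = w with MP_L = 6·L^(-2/3), the labor demand is L(w) = (84/w)^(3/2).
At w = 3.36: L = 125. At w = 5.25: L = 64.

L* = 64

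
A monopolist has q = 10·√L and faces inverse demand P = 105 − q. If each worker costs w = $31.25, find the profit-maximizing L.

L* = 16

Marginal revenue from the inverse demand is MR = 105 − 2q.
The marginal product is MP_L = 5·L^(-1/2).
A monopolist hires until marginal revenue product equals the wage: MR·MP_L = w.
At L, q = 10·√L. Substituting and solving: (105 − 20·√L)·5·L^(-1/2) = 31.25 gives L = 16.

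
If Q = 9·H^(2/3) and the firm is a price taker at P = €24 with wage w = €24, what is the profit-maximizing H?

H* = 216

MP_H = (2/3)·9·H^(-1/3) = 6·H^(-1/3).
Profit maximization for a price taker requires P·MP_H = w: 24·6·H^(-1/3) = 24.
So H^(-1/3) = 1/6, which gives H = 216.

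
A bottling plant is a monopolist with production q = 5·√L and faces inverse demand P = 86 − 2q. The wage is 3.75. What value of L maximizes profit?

Marginal revenue from the inverse demand is MR = 86 − 4q.
The marginal product is MP_L = 2.5·L^(-1/2).
A monopolist hires until marginal revenue product equals the wage: MR·MP_L = w.
At L, q = 5·√L. Substituting and solving: (86 − 20·√L)·2.5·L^(-1/2) = 3.75 gives L = 16.

L* = 16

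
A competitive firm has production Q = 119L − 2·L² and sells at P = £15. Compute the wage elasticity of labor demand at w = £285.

ε = -0.19

From P·MP_L = w with MP_L = 119 − 4L, labor demand is L(w) = (119 − w/15)/4.
dL/dw = −1/(60) = -1/60.
At w = 285, L = 25, so ε = (dL/dw)·(w/L) = (-1/60)·(285/25) = -0.19.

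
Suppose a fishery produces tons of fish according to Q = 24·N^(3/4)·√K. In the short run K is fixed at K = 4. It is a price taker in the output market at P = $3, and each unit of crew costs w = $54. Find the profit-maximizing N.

N* = 16

With K = 4, MP_N = (3/4)·24·N^(-1/4)·4^(1/2) = 36·N^(-1/4).
Profit maximization for a price taker requires P·MP_N = w: 3·36·N^(-1/4) = 54.
So N^(-1/4) = 0.5, which gives N = 16.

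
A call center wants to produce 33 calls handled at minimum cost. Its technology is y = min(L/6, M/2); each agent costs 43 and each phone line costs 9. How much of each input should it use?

With a fixed-proportions technology, the cost-minimizing bundle uses no slack in either input: L/6 = M/2 = y.
So L = 6·33 = 198 and M = 2·33 = 66.

L* = 198, M* = 66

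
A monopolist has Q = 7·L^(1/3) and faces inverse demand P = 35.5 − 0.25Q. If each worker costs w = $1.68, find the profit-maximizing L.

Marginal revenue from the inverse demand is MR = 35.5 − 0.5Q.
The marginal product is MP_L = (7/3)·L^(-2/3).
A monopolist hires until marginal revenue product equals the wage: MR·MP_L = w.
At L, Q = 7·L^(1/3). Substituting and solving: (35.5 − 3.5·L^(1/3))·(7/3)·L^(-2/3) = 1.68 gives L = 125.

L* = 125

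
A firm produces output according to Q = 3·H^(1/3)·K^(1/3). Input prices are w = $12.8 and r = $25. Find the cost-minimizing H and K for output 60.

Cost minimization requires the marginal rate of technical substitution to equal the input-price ratio: MP_H/MP_K = w/r.
Here MP_H/MP_K = (1/3)·(K/H)/(1/3) = (K/H). Setting this equal to 12.8/25 = 0.512 gives K = 0.512H.
Substituting into Q = 60: 3·H^(1/3)·(0.512H)^(1/3) = 60.
Solving, H = 125 and K = 64.

H* = 125, K* = 64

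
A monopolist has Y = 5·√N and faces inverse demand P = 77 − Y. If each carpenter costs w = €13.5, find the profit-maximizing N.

N* = 25

Marginal revenue from the inverse demand is MR = 77 − 2Y.
The marginal product is MP_N = 2.5·N^(-1/2).
A monopolist hires until marginal revenue product equals the wage: MR·MP_N = w.
At N, Y = 5·√N. Substituting and solving: (77 − 10·√N)·2.5·N^(-1/2) = 13.5 gives N = 25.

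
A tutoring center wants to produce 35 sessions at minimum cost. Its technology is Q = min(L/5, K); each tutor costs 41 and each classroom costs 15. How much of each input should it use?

With a fixed-proportions technology, the cost-minimizing bundle uses no slack in either input: L/5 = K = Q.
So L = 5·35 = 175 and K = 35.

L* = 175, K* = 35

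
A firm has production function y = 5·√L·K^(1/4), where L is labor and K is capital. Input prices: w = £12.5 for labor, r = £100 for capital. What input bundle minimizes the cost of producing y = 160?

L* = 256, K* = 16

Cost minimization requires the marginal rate of technical substitution to equal the input-price ratio: MP_L/MP_K = w/r.
Here MP_L/MP_K = (1/2)·(K/L)/(1/4) = 2·(K/L). Setting this equal to 12.5/100 = 0.125 gives K = 0.0625L.
Substituting into y = 160: 5·L^(1/2)·(0.0625L)^(1/4) = 160.
Solving, L = 256 and K = 16.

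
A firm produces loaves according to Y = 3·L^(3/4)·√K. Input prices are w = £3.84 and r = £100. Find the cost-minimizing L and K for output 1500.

Cost minimization requires the marginal rate of technical substitution to equal the input-price ratio: MP_L/MP_K = w/r.
Here MP_L/MP_K = (3/4)·(K/L)/(1/2) = 1.5·(K/L). Setting this equal to 3.84/100 = 0.0384 gives K = 0.0256L.
Substituting into Y = 1500: 3·L^(3/4)·(0.0256L)^(1/2) = 1500.
Solving, L = 625 and K = 16.

L* = 625, K* = 16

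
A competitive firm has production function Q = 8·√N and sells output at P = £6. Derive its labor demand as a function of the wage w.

MP_N = (1/2)·8·N^(-1/2) = 4·N^(-1/2).
Setting P·MP_N = w: 24·N^(-1/2) = w.
Solving for N: N^(-1/2) = w/24, so N = (24/w)^(2).

N(w) = 576/w²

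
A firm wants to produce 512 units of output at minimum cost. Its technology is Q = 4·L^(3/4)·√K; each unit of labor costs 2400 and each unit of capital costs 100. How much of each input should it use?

Cost minimization requires the marginal rate of technical substitution to equal the input-price ratio: MP_L/MP_K = w/r.
Here MP_L/MP_K = (3/4)·(K/L)/(1/2) = 1.5·(K/L). Setting this equal to 2400/100 = 24 gives K = 16L.
Substituting into Q = 512: 4·L^(3/4)·(16L)^(1/2) = 512.
Solving, L = 16 and K = 256.

L* = 16, K* = 256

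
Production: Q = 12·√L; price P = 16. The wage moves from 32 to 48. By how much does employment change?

ΔL = -5

From P·MP_L = w with MP_L = 6·L^(-1/2), the labor demand is L(w) = (96/w)^(2).
At w = 32: L = 9. At w = 48: L = 4.
ΔL = 4 − 9 = -5.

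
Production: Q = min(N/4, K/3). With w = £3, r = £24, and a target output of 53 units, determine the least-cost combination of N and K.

N* = 212, K* = 159

With a fixed-proportions technology, the cost-minimizing bundle uses no slack in either input: N/4 = K/3 = Q.
So N = 4·53 = 212 and K = 3·53 = 159.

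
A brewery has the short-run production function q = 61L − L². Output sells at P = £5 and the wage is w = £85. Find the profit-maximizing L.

The marginal product of L is MP_L = 61 − 2L.
A price-taking firm hires until the value of the marginal product equals the wage: P·MP_L = w, so 5·(61 − 2L) = 85.
Then 61 − 2L = 17, giving L = 22.

L* = 22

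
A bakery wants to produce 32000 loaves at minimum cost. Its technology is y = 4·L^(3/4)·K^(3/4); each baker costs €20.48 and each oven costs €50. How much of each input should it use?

L* = 625, K* = 256

Cost minimization requires the marginal rate of technical substitution to equal the input-price ratio: MP_L/MP_K = w/r.
Here MP_L/MP_K = (3/4)·(K/L)/(3/4) = (K/L). Setting this equal to 20.48/50 = 0.4096 gives K = 0.4096L.
Substituting into y = 32000: 4·L^(3/4)·(0.4096L)^(3/4) = 32000.
Solving, L = 625 and K = 256.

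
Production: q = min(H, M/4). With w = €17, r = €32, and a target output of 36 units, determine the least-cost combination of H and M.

With a fixed-proportions technology, the cost-minimizing bundle uses no slack in either input: H = M/4 = q.
So H = 36 and M = 4·36 = 144.

H* = 36, M* = 144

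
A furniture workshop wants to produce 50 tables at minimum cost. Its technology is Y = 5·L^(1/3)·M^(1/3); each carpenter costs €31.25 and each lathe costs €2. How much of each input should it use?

Cost minimization requires the marginal rate of technical substitution to equal the input-price ratio: MP_L/MP_M = w/r.
Here MP_L/MP_M = (1/3)·(M/L)/(1/3) = (M/L). Setting this equal to 31.25/2 = 15.625 gives M = 15.625L.
Substituting into Y = 50: 5·L^(1/3)·(15.625L)^(1/3) = 50.
Solving, L = 8 and M = 125.

L* = 8, M* = 125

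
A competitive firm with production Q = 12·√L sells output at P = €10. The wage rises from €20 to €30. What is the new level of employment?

From P·MP_L = w with MP_L = 6·L^(-1/2), the labor demand is L(w) = (60/w)^(2).
At w = 20: L = 9. At w = 30: L = 4.

L* = 4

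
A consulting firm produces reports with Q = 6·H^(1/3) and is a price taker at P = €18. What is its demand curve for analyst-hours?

MP_H = (1/3)·6·H^(-2/3) = 2·H^(-2/3).
Setting P·MP_H = w: 36·H^(-2/3) = w.
Solving for H: H^(-2/3) = w/36, so H = (36/w)^(3/2).

H(w) = (36/w)^(3/2)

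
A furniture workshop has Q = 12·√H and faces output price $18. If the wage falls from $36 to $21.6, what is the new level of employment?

From P·MP_H = w with MP_H = 6·H^(-1/2), the labor demand is H(w) = (108/w)^(2).
At w = 36: H = 9. At w = 21.6: H = 25.

H* = 25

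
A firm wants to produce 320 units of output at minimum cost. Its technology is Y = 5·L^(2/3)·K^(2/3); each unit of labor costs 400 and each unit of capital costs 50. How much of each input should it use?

Cost minimization requires the marginal rate of technical substitution to equal the input-price ratio: MP_L/MP_K = w/r.
Here MP_L/MP_K = (2/3)·(K/L)/(2/3) = (K/L). Setting this equal to 400/50 = 8 gives K = 8L.
Substituting into Y = 320: 5·L^(2/3)·(8L)^(2/3) = 320.
Solving, L = 8 and K = 64.

L* = 8, K* = 64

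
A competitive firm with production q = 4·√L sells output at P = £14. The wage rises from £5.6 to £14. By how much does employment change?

From P·MP_L = w with MP_L = 2·L^(-1/2), the labor demand is L(w) = (28/w)^(2).
At w = 5.6: L = 25. At w = 14: L = 4.
ΔL = 4 − 25 = -21.

ΔL = -21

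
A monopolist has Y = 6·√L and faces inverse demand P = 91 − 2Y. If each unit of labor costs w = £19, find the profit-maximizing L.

L* = 9

Marginal revenue from the inverse demand is MR = 91 − 4Y.
The marginal product is MP_L = 3·L^(-1/2).
A monopolist hires until marginal revenue product equals the wage: MR·MP_L = w.
At L, Y = 6·√L. Substituting and solving: (91 − 24·√L)·3·L^(-1/2) = 19 gives L = 9.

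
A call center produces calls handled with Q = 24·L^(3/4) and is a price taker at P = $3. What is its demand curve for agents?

L(w) = 8503056/w^(4)

MP_L = (3/4)·24·L^(-1/4) = 18·L^(-1/4).
Setting P·MP_L = w: 54·L^(-1/4) = w.
Solving for L: L^(-1/4) = w/54, so L = (54/w)^(4).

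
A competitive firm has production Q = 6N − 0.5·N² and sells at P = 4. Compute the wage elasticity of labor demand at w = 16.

From P·MP_N = w with MP_N = 6 − N, labor demand is N(w) = 6 − w/4.
dN/dw = −1/(4) = -0.25.
At w = 16, N = 2, so ε = (dN/dw)·(w/N) = (-0.25)·(16/2) = -2.

ε = -2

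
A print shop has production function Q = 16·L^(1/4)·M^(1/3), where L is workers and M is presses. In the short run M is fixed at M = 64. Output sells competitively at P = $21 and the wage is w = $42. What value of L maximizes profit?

L* = 16

With M = 64, MP_L = (1/4)·16·L^(-3/4)·64^(1/3) = 16·L^(-3/4).
Profit maximization for a price taker requires P·MP_L = w: 21·16·L^(-3/4) = 42.
So L^(-3/4) = 0.125, which gives L = 16.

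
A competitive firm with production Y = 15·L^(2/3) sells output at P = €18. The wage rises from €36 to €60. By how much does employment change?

ΔL = -98

From P·MP_L = w with MP_L = 10·L^(-1/3), the labor demand is L(w) = (180/w)^(3).
At w = 36: L = 125. At w = 60: L = 27.
ΔL = 27 − 125 = -98.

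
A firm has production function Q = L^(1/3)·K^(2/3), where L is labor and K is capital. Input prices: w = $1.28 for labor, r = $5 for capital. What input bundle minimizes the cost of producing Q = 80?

L* = 125, K* = 64

Cost minimization requires the marginal rate of technical substitution to equal the input-price ratio: MP_L/MP_K = w/r.
Here MP_L/MP_K = (1/3)·(K/L)/(2/3) = 0.5·(K/L). Setting this equal to 1.28/5 = 0.256 gives K = 0.512L.
Substituting into Q = 80: L^(1/3)·(0.512L)^(2/3) = 80.
Solving, L = 125 and K = 64.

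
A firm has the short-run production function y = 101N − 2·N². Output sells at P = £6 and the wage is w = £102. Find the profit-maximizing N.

N* = 21

The marginal product of N is MP_N = 101 − 4N.
A price-taking firm hires until the value of the marginal product equals the wage: P·MP_N = w, so 6·(101 − 4N) = 102.
Then 101 − 4N = 17, giving N = 21.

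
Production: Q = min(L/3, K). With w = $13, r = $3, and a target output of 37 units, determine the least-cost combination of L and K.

With a fixed-proportions technology, the cost-minimizing bundle uses no slack in either input: L/3 = K = Q.
So L = 3·37 = 111 and K = 37.

L* = 111, K* = 37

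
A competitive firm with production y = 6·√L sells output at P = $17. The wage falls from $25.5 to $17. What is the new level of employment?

From P·MP_L = w with MP_L = 3·L^(-1/2), the labor demand is L(w) = (51/w)^(2).
At w = 25.5: L = 4. At w = 17: L = 9.

L* = 9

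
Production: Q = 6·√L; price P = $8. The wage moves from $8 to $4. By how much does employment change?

From P·MP_L = w with MP_L = 3·L^(-1/2), the labor demand is L(w) = (24/w)^(2).
At w = 8: L = 9. At w = 4: L = 36.
ΔL = 36 − 9 = 27.

ΔL = 27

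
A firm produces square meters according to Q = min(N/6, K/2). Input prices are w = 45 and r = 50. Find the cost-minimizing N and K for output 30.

With a fixed-proportions technology, the cost-minimizing bundle uses no slack in either input: N/6 = K/2 = Q.
So N = 6·30 = 180 and K = 2·30 = 60.

N* = 180, K* = 60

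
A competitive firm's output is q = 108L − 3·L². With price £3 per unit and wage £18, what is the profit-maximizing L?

L* = 17

The marginal product of L is MP_L = 108 − 6L.
A price-taking firm hires until the value of the marginal product equals the wage: P·MP_L = w, so 3·(108 − 6L) = 18.
Then 108 − 6L = 6, giving L = 17.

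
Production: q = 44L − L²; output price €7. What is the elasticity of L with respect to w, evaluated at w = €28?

ε = -0.1

From P·MP_L = w with MP_L = 44 − 2L, labor demand is L(w) = (44 − w/7)/2.
dL/dw = −1/(14) = -1/14.
At w = 28, L = 20, so ε = (dL/dw)·(w/L) = (-1/14)·(28/20) = -0.1.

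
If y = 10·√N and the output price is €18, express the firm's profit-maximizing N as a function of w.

MP_N = (1/2)·10·N^(-1/2) = 5·N^(-1/2).
Setting P·MP_N = w: 90·N^(-1/2) = w.
Solving for N: N^(-1/2) = w/90, so N = (90/w)^(2).

N(w) = 8100/w²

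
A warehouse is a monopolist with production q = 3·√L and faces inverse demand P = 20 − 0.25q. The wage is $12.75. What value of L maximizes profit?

L* = 4

Marginal revenue from the inverse demand is MR = 20 − 0.5q.
The marginal product is MP_L = 1.5·L^(-1/2).
A monopolist hires until marginal revenue product equals the wage: MR·MP_L = w.
At L, q = 3·√L. Substituting and solving: (20 − 1.5·√L)·1.5·L^(-1/2) = 12.75 gives L = 4.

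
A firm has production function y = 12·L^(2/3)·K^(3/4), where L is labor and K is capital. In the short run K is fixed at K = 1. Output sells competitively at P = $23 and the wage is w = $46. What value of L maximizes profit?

With K = 1, MP_L = (2/3)·12·L^(-1/3)·1^(3/4) = 8·L^(-1/3).
Profit maximization for a price taker requires P·MP_L = w: 23·8·L^(-1/3) = 46.
So L^(-1/3) = 0.25, which gives L = 64.

L* = 64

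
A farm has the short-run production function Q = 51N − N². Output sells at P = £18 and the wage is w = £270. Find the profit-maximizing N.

The marginal product of N is MP_N = 51 − 2N.
A price-taking firm hires until the value of the marginal product equals the wage: P·MP_N = w, so 18·(51 − 2N) = 270.
Then 51 − 2N = 15, giving N = 18.

N* = 18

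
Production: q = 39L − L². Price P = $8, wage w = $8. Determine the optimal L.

L* = 19

The marginal product of L is MP_L = 39 − 2L.
A price-taking firm hires until the value of the marginal product equals the wage: P·MP_L = w, so 8·(39 − 2L) = 8.
Then 39 − 2L = 1, giving L = 19.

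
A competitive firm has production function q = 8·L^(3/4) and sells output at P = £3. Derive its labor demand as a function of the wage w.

L(w) = 104976/w^(4)

MP_L = (3/4)·8·L^(-1/4) = 6·L^(-1/4).
Setting P·MP_L = w: 18·L^(-1/4) = w.
Solving for L: L^(-1/4) = w/18, so L = (18/w)^(4).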